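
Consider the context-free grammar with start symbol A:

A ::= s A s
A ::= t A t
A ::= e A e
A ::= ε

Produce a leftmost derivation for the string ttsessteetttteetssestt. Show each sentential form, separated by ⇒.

A ⇒ tAt   [A ::= t A t]
tAt ⇒ ttAtt   [A ::= t A t]
ttAtt ⇒ ttsAstt   [A ::= s A s]
ttsAstt ⇒ ttseAestt   [A ::= e A e]
ttseAestt ⇒ ttsesAsestt   [A ::= s A s]
ttsesAsestt ⇒ ttsessAssestt   [A ::= s A s]
ttsessAssestt ⇒ ttsesstAtssestt   [A ::= t A t]
ttsesstAtssestt ⇒ ttsessteAetssestt   [A ::= e A e]
ttsessteAetssestt ⇒ ttsessteeAeetssestt   [A ::= e A e]
ttsessteeAeetssestt ⇒ ttsessteetAteetssestt   [A ::= t A t]
ttsessteetAteetssestt ⇒ ttsessteettAtteetssestt   [A ::= t A t]
ttsessteettAtteetssestt ⇒ ttsessteetttteetssestt   [A ::= ε]

A ⇒ tAt ⇒ ttAtt ⇒ ttsAstt ⇒ ttseAestt ⇒ ttsesAsestt ⇒ ttsessAssestt ⇒ ttsesstAtssestt ⇒ ttsessteAetssestt ⇒ ttsessteeAeetssestt ⇒ ttsessteetAteetssestt ⇒ ttsessteettAtteetssestt ⇒ ttsessteetttteetssestt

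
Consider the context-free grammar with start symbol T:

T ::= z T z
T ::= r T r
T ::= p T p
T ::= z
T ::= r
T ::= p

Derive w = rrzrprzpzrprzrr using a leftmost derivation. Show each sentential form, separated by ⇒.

T ⇒ rTr   [T ::= r T r]
rTr ⇒ rrTrr   [T ::= r T r]
rrTrr ⇒ rrzTzrr   [T ::= z T z]
rrzTzrr ⇒ rrzrTrzrr   [T ::= r T r]
rrzrTrzrr ⇒ rrzrpTprzrr   [T ::= p T p]
rrzrpTprzrr ⇒ rrzrprTrprzrr   [T ::= r T r]
rrzrprTrprzrr ⇒ rrzrprzTzrprzrr   [T ::= z T z]
rrzrprzTzrprzrr ⇒ rrzrprzpzrprzrr   [T ::= p]

T ⇒ rTr ⇒ rrTrr ⇒ rrzTzrr ⇒ rrzrTrzrr ⇒ rrzrpTprzrr ⇒ rrzrprTrprzrr ⇒ rrzrprzTzrprzrr ⇒ rrzrprzpzrprzrr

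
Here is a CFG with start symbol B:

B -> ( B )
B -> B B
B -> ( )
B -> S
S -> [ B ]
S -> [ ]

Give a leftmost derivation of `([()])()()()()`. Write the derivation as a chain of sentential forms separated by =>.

B => BB   [B -> B B]
BB => BBB   [B -> B B]
BBB => BBBB   [B -> B B]
BBBB => BBBBB   [B -> B B]
BBBBB => (B)BBBB   [B -> ( B )]
(B)BBBB => (S)BBBB   [B -> S]
(S)BBBB => ([B])BBBB   [S -> [ B ]]
([B])BBBB => ([()])BBBB   [B -> ( )]
([()])BBBB => ([()])()BBB   [B -> ( )]
([()])()BBB => ([()])()()BB   [B -> ( )]
([()])()()BB => ([()])()()()B   [B -> ( )]
([()])()()()B => ([()])()()()()   [B -> ( )]

B => BB => BBB => BBBB => BBBBB => (B)BBBB => (S)BBBB => ([B])BBBB => ([()])BBBB => ([()])()BBB => ([()])()()BB => ([()])()()()B => ([()])()()()()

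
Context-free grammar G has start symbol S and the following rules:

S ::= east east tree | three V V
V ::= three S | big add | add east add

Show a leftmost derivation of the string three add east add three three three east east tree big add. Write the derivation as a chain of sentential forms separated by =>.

S => three V V => three add east add V => three add east add three S => three add east add three three V V => three add east add three three three S V => three add east add three three three east east tree V => three add east add three three three east east tree big add

S => three V V   [S ::= three V V]
three V V => three add east add V   [V ::= add east add]
three add east add V => three add east add three S   [V ::= three S]
three add east add three S => three add east add three three V V   [S ::= three V V]
three add east add three three V V => three add east add three three three S V   [V ::= three S]
three add east add three three three S V => three add east add three three three east east tree V   [S ::= east east tree]
three add east add three three three east east tree V => three add east add three three three east east tree big add   [V ::= big add]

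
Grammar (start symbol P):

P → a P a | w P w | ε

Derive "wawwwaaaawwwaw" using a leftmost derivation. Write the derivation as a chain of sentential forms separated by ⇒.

P⇒wPw⇒waPaw⇒wawPwaw⇒wawwPwwaw⇒wawwwPwwwaw⇒wawwwaPawwwaw⇒wawwwaaPaawwwaw⇒wawwwaaaawwwaw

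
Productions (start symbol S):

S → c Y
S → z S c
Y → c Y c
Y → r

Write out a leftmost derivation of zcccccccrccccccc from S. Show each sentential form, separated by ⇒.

S ⇒ zSc ⇒ zcYc ⇒ zccYcc ⇒ zcccYccc ⇒ zccccYcccc ⇒ zcccccYccccc ⇒ zccccccYcccccc ⇒ zcccccccYccccccc ⇒ zcccccccrccccccc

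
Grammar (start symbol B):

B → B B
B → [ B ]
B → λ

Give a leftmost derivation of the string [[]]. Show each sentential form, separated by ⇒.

B ⇒ [B] ⇒ [BB] ⇒ [[B]B] ⇒ [[]B] ⇒ [[]]

B ⇒ [B]   [B → [ B ]]
[B] ⇒ [BB]   [B → B B]
[BB] ⇒ [[B]B]   [B → [ B ]]
[[B]B] ⇒ [[]B]   [B → λ]
[[]B] ⇒ [[]]   [B → λ]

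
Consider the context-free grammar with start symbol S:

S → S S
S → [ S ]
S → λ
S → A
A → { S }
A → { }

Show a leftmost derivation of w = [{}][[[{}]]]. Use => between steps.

S => SS   [S → S S]
SS => [S]S   [S → [ S ]]
[S]S => [A]S   [S → A]
[A]S => [{}]S   [A → { }]
[{}]S => [{}][S]   [S → [ S ]]
[{}][S] => [{}][[S]]   [S → [ S ]]
[{}][[S]] => [{}][[[S]]]   [S → [ S ]]
[{}][[[S]]] => [{}][[[A]]]   [S → A]
[{}][[[A]]] => [{}][[[{}]]]   [A → { }]

S => SS => [S]S => [A]S => [{}]S => [{}][S] => [{}][[S]] => [{}][[[S]]] => [{}][[[A]]] => [{}][[[{}]]]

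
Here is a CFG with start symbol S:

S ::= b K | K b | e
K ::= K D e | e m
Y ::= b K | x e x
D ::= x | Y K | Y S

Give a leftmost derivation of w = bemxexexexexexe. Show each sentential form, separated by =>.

S => bK => bKDe => bKDeDe => bKDeDeDe => bKDeDeDeDe => bKDeDeDeDeDe => bKDeDeDeDeDeDe => bemDeDeDeDeDeDe => bemxeDeDeDeDeDe => bemxexeDeDeDeDe => bemxexexeDeDeDe => bemxexexexeDeDe => bemxexexexexeDe => bemxexexexexexe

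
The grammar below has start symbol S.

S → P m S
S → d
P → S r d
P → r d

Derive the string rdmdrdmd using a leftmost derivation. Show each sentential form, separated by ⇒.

S ⇒ PmS ⇒ rdmS ⇒ rdmPmS ⇒ rdmSrdmS ⇒ rdmdrdmS ⇒ rdmdrdmd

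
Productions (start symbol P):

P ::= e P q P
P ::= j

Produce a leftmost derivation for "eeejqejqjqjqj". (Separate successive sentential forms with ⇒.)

P⇒ePqP⇒eePqPqP⇒eeePqPqPqP⇒eeejqPqPqP⇒eeejqePqPqPqP⇒eeejqejqPqPqP⇒eeejqejqjqPqP⇒eeejqejqjqjqP⇒eeejqejqjqjqj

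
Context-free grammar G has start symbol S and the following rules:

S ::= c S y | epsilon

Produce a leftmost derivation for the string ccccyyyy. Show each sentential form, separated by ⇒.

S ⇒ cSy ⇒ ccSyy ⇒ cccSyyy ⇒ ccccSyyyy ⇒ ccccyyyy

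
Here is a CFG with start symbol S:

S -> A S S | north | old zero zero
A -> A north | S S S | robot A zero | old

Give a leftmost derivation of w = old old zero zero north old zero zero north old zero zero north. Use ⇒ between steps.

S ⇒ A S S ⇒ S S S S S ⇒ A S S S S S S ⇒ old S S S S S S ⇒ old old zero zero S S S S S ⇒ old old zero zero north S S S S ⇒ old old zero zero north old zero zero S S S ⇒ old old zero zero north old zero zero north S S ⇒ old old zero zero north old zero zero north old zero zero S ⇒ old old zero zero north old zero zero north old zero zero north

S ⇒ A S S   [S -> A S S]
A S S ⇒ S S S S S   [A -> S S S]
S S S S S ⇒ A S S S S S S   [S -> A S S]
A S S S S S S ⇒ old S S S S S S   [A -> old]
old S S S S S S ⇒ old old zero zero S S S S S   [S -> old zero zero]
old old zero zero S S S S S ⇒ old old zero zero north S S S S   [S -> north]
old old zero zero north S S S S ⇒ old old zero zero north old zero zero S S S   [S -> old zero zero]
old old zero zero north old zero zero S S S ⇒ old old zero zero north old zero zero north S S   [S -> north]
old old zero zero north old zero zero north S S ⇒ old old zero zero north old zero zero north old zero zero S   [S -> old zero zero]
old old zero zero north old zero zero north old zero zero S ⇒ old old zero zero north old zero zero north old zero zero north   [S -> north]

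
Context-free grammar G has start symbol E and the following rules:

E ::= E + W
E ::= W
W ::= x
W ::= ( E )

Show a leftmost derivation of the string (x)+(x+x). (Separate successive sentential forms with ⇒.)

E ⇒ E+W   [E ::= E + W]
E+W ⇒ W+W   [E ::= W]
W+W ⇒ (E)+W   [W ::= ( E )]
(E)+W ⇒ (W)+W   [E ::= W]
(W)+W ⇒ (x)+W   [W ::= x]
(x)+W ⇒ (x)+(E)   [W ::= ( E )]
(x)+(E) ⇒ (x)+(E+W)   [E ::= E + W]
(x)+(E+W) ⇒ (x)+(W+W)   [E ::= W]
(x)+(W+W) ⇒ (x)+(x+W)   [W ::= x]
(x)+(x+W) ⇒ (x)+(x+x)   [W ::= x]

E⇒E+W⇒W+W⇒(E)+W⇒(W)+W⇒(x)+W⇒(x)+(E)⇒(x)+(E+W)⇒(x)+(W+W)⇒(x)+(x+W)⇒(x)+(x+x)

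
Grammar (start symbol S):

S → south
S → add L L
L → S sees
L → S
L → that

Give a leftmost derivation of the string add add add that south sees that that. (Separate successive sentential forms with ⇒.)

S ⇒ add L L ⇒ add S L ⇒ add add L L L ⇒ add add S L L ⇒ add add add L L L L ⇒ add add add that L L L ⇒ add add add that S sees L L ⇒ add add add that south sees L L ⇒ add add add that south sees that L ⇒ add add add that south sees that that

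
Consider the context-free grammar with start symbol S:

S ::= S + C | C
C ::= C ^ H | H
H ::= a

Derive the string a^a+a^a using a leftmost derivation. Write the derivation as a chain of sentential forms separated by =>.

S => S+C   [S ::= S + C]
S+C => C+C   [S ::= C]
C+C => C^H+C   [C ::= C ^ H]
C^H+C => H^H+C   [C ::= H]
H^H+C => a^H+C   [H ::= a]
a^H+C => a^a+C   [H ::= a]
a^a+C => a^a+C^H   [C ::= C ^ H]
a^a+C^H => a^a+H^H   [C ::= H]
a^a+H^H => a^a+a^H   [H ::= a]
a^a+a^H => a^a+a^a   [H ::= a]

S => S+C => C+C => C^H+C => H^H+C => a^H+C => a^a+C => a^a+C^H => a^a+H^H => a^a+a^H => a^a+a^a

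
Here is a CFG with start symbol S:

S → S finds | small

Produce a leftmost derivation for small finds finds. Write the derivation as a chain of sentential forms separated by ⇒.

S ⇒ S finds   [S → S finds]
S finds ⇒ S finds finds   [S → S finds]
S finds finds ⇒ small finds finds   [S → small]

S ⇒ S finds ⇒ S finds finds ⇒ small finds finds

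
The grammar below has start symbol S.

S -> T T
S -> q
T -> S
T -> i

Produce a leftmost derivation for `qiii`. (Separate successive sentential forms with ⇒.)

S⇒TT⇒ST⇒TTT⇒STT⇒TTTT⇒STTT⇒qTTT⇒qiTT⇒qiiT⇒qiii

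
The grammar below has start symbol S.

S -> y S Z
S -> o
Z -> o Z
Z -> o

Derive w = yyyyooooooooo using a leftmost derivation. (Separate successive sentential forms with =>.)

S => ySZ   [S -> y S Z]
ySZ => yySZZ   [S -> y S Z]
yySZZ => yyySZZZ   [S -> y S Z]
yyySZZZ => yyyySZZZZ   [S -> y S Z]
yyyySZZZZ => yyyyoZZZZ   [S -> o]
yyyyoZZZZ => yyyyooZZZZ   [Z -> o Z]
yyyyooZZZZ => yyyyoooZZZZ   [Z -> o Z]
yyyyoooZZZZ => yyyyooooZZZZ   [Z -> o Z]
yyyyooooZZZZ => yyyyoooooZZZZ   [Z -> o Z]
yyyyoooooZZZZ => yyyyooooooZZZ   [Z -> o]
yyyyooooooZZZ => yyyyoooooooZZ   [Z -> o]
yyyyoooooooZZ => yyyyooooooooZ   [Z -> o]
yyyyooooooooZ => yyyyooooooooo   [Z -> o]

S => ySZ => yySZZ => yyySZZZ => yyyySZZZZ => yyyyoZZZZ => yyyyooZZZZ => yyyyoooZZZZ => yyyyooooZZZZ => yyyyoooooZZZZ => yyyyooooooZZZ => yyyyoooooooZZ => yyyyooooooooZ => yyyyooooooooo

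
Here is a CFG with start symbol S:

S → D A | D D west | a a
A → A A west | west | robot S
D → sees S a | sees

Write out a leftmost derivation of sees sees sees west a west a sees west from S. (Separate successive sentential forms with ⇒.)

S ⇒ D D west ⇒ sees S a D west ⇒ sees D A a D west ⇒ sees sees S a A a D west ⇒ sees sees D A a A a D west ⇒ sees sees sees A a A a D west ⇒ sees sees sees west a A a D west ⇒ sees sees sees west a west a D west ⇒ sees sees sees west a west a sees west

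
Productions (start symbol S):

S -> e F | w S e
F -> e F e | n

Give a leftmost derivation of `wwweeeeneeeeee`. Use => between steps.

S => wSe   [S -> w S e]
wSe => wwSee   [S -> w S e]
wwSee => wwwSeee   [S -> w S e]
wwwSeee => wwweFeee   [S -> e F]
wwweFeee => wwweeFeeee   [F -> e F e]
wwweeFeeee => wwweeeFeeeee   [F -> e F e]
wwweeeFeeeee => wwweeeeFeeeeee   [F -> e F e]
wwweeeeFeeeeee => wwweeeeneeeeee   [F -> n]

S => wSe => wwSee => wwwSeee => wwweFeee => wwweeFeeee => wwweeeFeeeee => wwweeeeFeeeeee => wwweeeeneeeeee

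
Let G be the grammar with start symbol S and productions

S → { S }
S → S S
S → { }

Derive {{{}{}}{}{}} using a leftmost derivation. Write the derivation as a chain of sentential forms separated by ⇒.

S ⇒ {S} ⇒ {SS} ⇒ {SSS} ⇒ {{S}SS} ⇒ {{SS}SS} ⇒ {{{}S}SS} ⇒ {{{}{}}SS} ⇒ {{{}{}}{}S} ⇒ {{{}{}}{}{}}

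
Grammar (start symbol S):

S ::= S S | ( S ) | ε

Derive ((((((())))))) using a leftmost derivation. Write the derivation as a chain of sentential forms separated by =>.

S => (S) => ((S)) => (((S))) => ((((S)))) => (((((S))))) => (((((SS))))) => ((((((S)S))))) => (((((((S))S))))) => ((((((())S))))) => ((((((()))))))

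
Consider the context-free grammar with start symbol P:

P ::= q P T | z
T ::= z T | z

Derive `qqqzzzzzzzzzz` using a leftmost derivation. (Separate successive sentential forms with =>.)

P=>qPT=>qqPTT=>qqqPTTT=>qqqzTTT=>qqqzzTTT=>qqqzzzTT=>qqqzzzzTT=>qqqzzzzzTT=>qqqzzzzzzTT=>qqqzzzzzzzTT=>qqqzzzzzzzzT=>qqqzzzzzzzzzT=>qqqzzzzzzzzzz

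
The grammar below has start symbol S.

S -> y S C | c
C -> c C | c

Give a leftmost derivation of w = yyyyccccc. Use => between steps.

S => ySC => yySCC => yyySCCC => yyyySCCCC => yyyycCCCC => yyyyccCCC => yyyycccCC => yyyyccccC => yyyyccccc

S => ySC   [S -> y S C]
ySC => yySCC   [S -> y S C]
yySCC => yyySCCC   [S -> y S C]
yyySCCC => yyyySCCCC   [S -> y S C]
yyyySCCCC => yyyycCCCC   [S -> c]
yyyycCCCC => yyyyccCCC   [C -> c]
yyyyccCCC => yyyycccCC   [C -> c]
yyyycccCC => yyyyccccC   [C -> c]
yyyyccccC => yyyyccccc   [C -> c]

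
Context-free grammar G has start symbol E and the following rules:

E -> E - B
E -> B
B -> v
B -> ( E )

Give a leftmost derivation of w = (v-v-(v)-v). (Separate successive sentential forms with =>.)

E => B => (E) => (E-B) => (E-B-B) => (E-B-B-B) => (B-B-B-B) => (v-B-B-B) => (v-v-B-B) => (v-v-(E)-B) => (v-v-(B)-B) => (v-v-(v)-B) => (v-v-(v)-v)

E => B   [E -> B]
B => (E)   [B -> ( E )]
(E) => (E-B)   [E -> E - B]
(E-B) => (E-B-B)   [E -> E - B]
(E-B-B) => (E-B-B-B)   [E -> E - B]
(E-B-B-B) => (B-B-B-B)   [E -> B]
(B-B-B-B) => (v-B-B-B)   [B -> v]
(v-B-B-B) => (v-v-B-B)   [B -> v]
(v-v-B-B) => (v-v-(E)-B)   [B -> ( E )]
(v-v-(E)-B) => (v-v-(B)-B)   [E -> B]
(v-v-(B)-B) => (v-v-(v)-B)   [B -> v]
(v-v-(v)-B) => (v-v-(v)-v)   [B -> v]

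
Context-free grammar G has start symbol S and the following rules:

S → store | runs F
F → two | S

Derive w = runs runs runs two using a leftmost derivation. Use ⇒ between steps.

S ⇒ runs F ⇒ runs S ⇒ runs runs F ⇒ runs runs S ⇒ runs runs runs F ⇒ runs runs runs two

S ⇒ runs F   [S → runs F]
runs F ⇒ runs S   [F → S]
runs S ⇒ runs runs F   [S → runs F]
runs runs F ⇒ runs runs S   [F → S]
runs runs S ⇒ runs runs runs F   [S → runs F]
runs runs runs F ⇒ runs runs runs two   [F → two]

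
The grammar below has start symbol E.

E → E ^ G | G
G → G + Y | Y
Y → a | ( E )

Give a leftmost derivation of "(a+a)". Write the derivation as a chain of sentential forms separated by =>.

E=>G=>Y=>(E)=>(G)=>(G+Y)=>(Y+Y)=>(a+Y)=>(a+a)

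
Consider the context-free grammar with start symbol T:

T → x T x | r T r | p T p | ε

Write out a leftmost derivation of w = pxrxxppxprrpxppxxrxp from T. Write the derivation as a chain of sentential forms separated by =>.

T => pTp   [T → p T p]
pTp => pxTxp   [T → x T x]
pxTxp => pxrTrxp   [T → r T r]
pxrTrxp => pxrxTxrxp   [T → x T x]
pxrxTxrxp => pxrxxTxxrxp   [T → x T x]
pxrxxTxxrxp => pxrxxpTpxxrxp   [T → p T p]
pxrxxpTpxxrxp => pxrxxppTppxxrxp   [T → p T p]
pxrxxppTppxxrxp => pxrxxppxTxppxxrxp   [T → x T x]
pxrxxppxTxppxxrxp => pxrxxppxpTpxppxxrxp   [T → p T p]
pxrxxppxpTpxppxxrxp => pxrxxppxprTrpxppxxrxp   [T → r T r]
pxrxxppxprTrpxppxxrxp => pxrxxppxprrpxppxxrxp   [T → ε]

T=>pTp=>pxTxp=>pxrTrxp=>pxrxTxrxp=>pxrxxTxxrxp=>pxrxxpTpxxrxp=>pxrxxppTppxxrxp=>pxrxxppxTxppxxrxp=>pxrxxppxpTpxppxxrxp=>pxrxxppxprTrpxppxxrxp=>pxrxxppxprrpxppxxrxp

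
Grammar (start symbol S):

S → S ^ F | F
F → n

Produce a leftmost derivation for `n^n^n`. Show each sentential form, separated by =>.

S => S^F   [S → S ^ F]
S^F => S^F^F   [S → S ^ F]
S^F^F => F^F^F   [S → F]
F^F^F => n^F^F   [F → n]
n^F^F => n^n^F   [F → n]
n^n^F => n^n^n   [F → n]

S => S^F => S^F^F => F^F^F => n^F^F => n^n^F => n^n^n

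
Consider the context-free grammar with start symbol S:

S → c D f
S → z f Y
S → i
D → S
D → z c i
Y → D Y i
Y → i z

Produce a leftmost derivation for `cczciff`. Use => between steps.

S => cDf => cSf => ccDff => cczciff

S => cDf   [S → c D f]
cDf => cSf   [D → S]
cSf => ccDff   [S → c D f]
ccDff => cczciff   [D → z c i]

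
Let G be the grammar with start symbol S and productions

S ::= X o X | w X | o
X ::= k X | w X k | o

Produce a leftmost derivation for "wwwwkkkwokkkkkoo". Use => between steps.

S => XoX   [S ::= X o X]
XoX => wXkoX   [X ::= w X k]
wXkoX => wwXkkoX   [X ::= w X k]
wwXkkoX => wwwXkkkoX   [X ::= w X k]
wwwXkkkoX => wwwwXkkkkoX   [X ::= w X k]
wwwwXkkkkoX => wwwwkXkkkkoX   [X ::= k X]
wwwwkXkkkkoX => wwwwkkXkkkkoX   [X ::= k X]
wwwwkkXkkkkoX => wwwwkkkXkkkkoX   [X ::= k X]
wwwwkkkXkkkkoX => wwwwkkkwXkkkkkoX   [X ::= w X k]
wwwwkkkwXkkkkkoX => wwwwkkkwokkkkkoX   [X ::= o]
wwwwkkkwokkkkkoX => wwwwkkkwokkkkkoo   [X ::= o]

S=>XoX=>wXkoX=>wwXkkoX=>wwwXkkkoX=>wwwwXkkkkoX=>wwwwkXkkkkoX=>wwwwkkXkkkkoX=>wwwwkkkXkkkkoX=>wwwwkkkwXkkkkkoX=>wwwwkkkwokkkkkoX=>wwwwkkkwokkkkkoo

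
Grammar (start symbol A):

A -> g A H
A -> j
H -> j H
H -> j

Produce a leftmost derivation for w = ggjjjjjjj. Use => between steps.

A=>gAH=>ggAHH=>ggjHH=>ggjjHH=>ggjjjHH=>ggjjjjH=>ggjjjjjH=>ggjjjjjjH=>ggjjjjjjj

A => gAH   [A -> g A H]
gAH => ggAHH   [A -> g A H]
ggAHH => ggjHH   [A -> j]
ggjHH => ggjjHH   [H -> j H]
ggjjHH => ggjjjHH   [H -> j H]
ggjjjHH => ggjjjjH   [H -> j]
ggjjjjH => ggjjjjjH   [H -> j H]
ggjjjjjH => ggjjjjjjH   [H -> j H]
ggjjjjjjH => ggjjjjjjj   [H -> j]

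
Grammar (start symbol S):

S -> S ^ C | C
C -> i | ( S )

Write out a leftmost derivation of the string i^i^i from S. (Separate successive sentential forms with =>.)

S => S^C   [S -> S ^ C]
S^C => S^C^C   [S -> S ^ C]
S^C^C => C^C^C   [S -> C]
C^C^C => i^C^C   [C -> i]
i^C^C => i^i^C   [C -> i]
i^i^C => i^i^i   [C -> i]

S => S^C => S^C^C => C^C^C => i^C^C => i^i^C => i^i^i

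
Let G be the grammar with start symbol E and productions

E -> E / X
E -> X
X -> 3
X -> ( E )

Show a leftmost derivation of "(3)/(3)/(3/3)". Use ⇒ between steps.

E ⇒ E/X ⇒ E/X/X ⇒ X/X/X ⇒ (E)/X/X ⇒ (X)/X/X ⇒ (3)/X/X ⇒ (3)/(E)/X ⇒ (3)/(X)/X ⇒ (3)/(3)/X ⇒ (3)/(3)/(E) ⇒ (3)/(3)/(E/X) ⇒ (3)/(3)/(X/X) ⇒ (3)/(3)/(3/X) ⇒ (3)/(3)/(3/3)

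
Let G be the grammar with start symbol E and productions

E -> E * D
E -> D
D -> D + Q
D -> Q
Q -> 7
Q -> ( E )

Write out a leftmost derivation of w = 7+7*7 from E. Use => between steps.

E => E*D => D*D => D+Q*D => Q+Q*D => 7+Q*D => 7+7*D => 7+7*Q => 7+7*7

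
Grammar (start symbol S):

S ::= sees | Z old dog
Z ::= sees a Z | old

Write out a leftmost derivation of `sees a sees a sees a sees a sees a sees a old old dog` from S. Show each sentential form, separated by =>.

S => Z old dog   [S ::= Z old dog]
Z old dog => sees a Z old dog   [Z ::= sees a Z]
sees a Z old dog => sees a sees a Z old dog   [Z ::= sees a Z]
sees a sees a Z old dog => sees a sees a sees a Z old dog   [Z ::= sees a Z]
sees a sees a sees a Z old dog => sees a sees a sees a sees a Z old dog   [Z ::= sees a Z]
sees a sees a sees a sees a Z old dog => sees a sees a sees a sees a sees a Z old dog   [Z ::= sees a Z]
sees a sees a sees a sees a sees a Z old dog => sees a sees a sees a sees a sees a sees a Z old dog   [Z ::= sees a Z]
sees a sees a sees a sees a sees a sees a Z old dog => sees a sees a sees a sees a sees a sees a old old dog   [Z ::= old]

S => Z old dog => sees a Z old dog => sees a sees a Z old dog => sees a sees a sees a Z old dog => sees a sees a sees a sees a Z old dog => sees a sees a sees a sees a sees a Z old dog => sees a sees a sees a sees a sees a sees a Z old dog => sees a sees a sees a sees a sees a sees a old old dog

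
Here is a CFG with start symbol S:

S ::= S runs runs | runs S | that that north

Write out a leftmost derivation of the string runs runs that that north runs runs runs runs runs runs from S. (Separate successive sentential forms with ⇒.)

S ⇒ S runs runs ⇒ S runs runs runs runs ⇒ runs S runs runs runs runs ⇒ runs runs S runs runs runs runs ⇒ runs runs S runs runs runs runs runs runs ⇒ runs runs that that north runs runs runs runs runs runs

S ⇒ S runs runs   [S ::= S runs runs]
S runs runs ⇒ S runs runs runs runs   [S ::= S runs runs]
S runs runs runs runs ⇒ runs S runs runs runs runs   [S ::= runs S]
runs S runs runs runs runs ⇒ runs runs S runs runs runs runs   [S ::= runs S]
runs runs S runs runs runs runs ⇒ runs runs S runs runs runs runs runs runs   [S ::= S runs runs]
runs runs S runs runs runs runs runs runs ⇒ runs runs that that north runs runs runs runs runs runs   [S ::= that that north]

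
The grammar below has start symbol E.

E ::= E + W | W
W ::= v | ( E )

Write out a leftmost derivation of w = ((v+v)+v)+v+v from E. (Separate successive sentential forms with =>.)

E => E+W   [E ::= E + W]
E+W => E+W+W   [E ::= E + W]
E+W+W => W+W+W   [E ::= W]
W+W+W => (E)+W+W   [W ::= ( E )]
(E)+W+W => (E+W)+W+W   [E ::= E + W]
(E+W)+W+W => (W+W)+W+W   [E ::= W]
(W+W)+W+W => ((E)+W)+W+W   [W ::= ( E )]
((E)+W)+W+W => ((E+W)+W)+W+W   [E ::= E + W]
((E+W)+W)+W+W => ((W+W)+W)+W+W   [E ::= W]
((W+W)+W)+W+W => ((v+W)+W)+W+W   [W ::= v]
((v+W)+W)+W+W => ((v+v)+W)+W+W   [W ::= v]
((v+v)+W)+W+W => ((v+v)+v)+W+W   [W ::= v]
((v+v)+v)+W+W => ((v+v)+v)+v+W   [W ::= v]
((v+v)+v)+v+W => ((v+v)+v)+v+v   [W ::= v]

E => E+W => E+W+W => W+W+W => (E)+W+W => (E+W)+W+W => (W+W)+W+W => ((E)+W)+W+W => ((E+W)+W)+W+W => ((W+W)+W)+W+W => ((v+W)+W)+W+W => ((v+v)+W)+W+W => ((v+v)+v)+W+W => ((v+v)+v)+v+W => ((v+v)+v)+v+v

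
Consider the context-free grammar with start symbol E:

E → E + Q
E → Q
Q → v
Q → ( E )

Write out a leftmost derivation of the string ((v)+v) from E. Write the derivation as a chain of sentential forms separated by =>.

E => Q   [E → Q]
Q => (E)   [Q → ( E )]
(E) => (E+Q)   [E → E + Q]
(E+Q) => (Q+Q)   [E → Q]
(Q+Q) => ((E)+Q)   [Q → ( E )]
((E)+Q) => ((Q)+Q)   [E → Q]
((Q)+Q) => ((v)+Q)   [Q → v]
((v)+Q) => ((v)+v)   [Q → v]

E => Q => (E) => (E+Q) => (Q+Q) => ((E)+Q) => ((Q)+Q) => ((v)+Q) => ((v)+v)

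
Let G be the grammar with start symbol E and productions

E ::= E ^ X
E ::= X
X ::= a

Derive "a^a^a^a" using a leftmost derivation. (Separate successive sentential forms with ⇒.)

E⇒E^X⇒E^X^X⇒E^X^X^X⇒X^X^X^X⇒a^X^X^X⇒a^a^X^X⇒a^a^a^X⇒a^a^a^a

E ⇒ E^X   [E ::= E ^ X]
E^X ⇒ E^X^X   [E ::= E ^ X]
E^X^X ⇒ E^X^X^X   [E ::= E ^ X]
E^X^X^X ⇒ X^X^X^X   [E ::= X]
X^X^X^X ⇒ a^X^X^X   [X ::= a]
a^X^X^X ⇒ a^a^X^X   [X ::= a]
a^a^X^X ⇒ a^a^a^X   [X ::= a]
a^a^a^X ⇒ a^a^a^a   [X ::= a]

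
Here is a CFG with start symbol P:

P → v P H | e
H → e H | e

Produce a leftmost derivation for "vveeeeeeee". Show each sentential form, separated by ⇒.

P ⇒ vPH   [P → v P H]
vPH ⇒ vvPHH   [P → v P H]
vvPHH ⇒ vveHH   [P → e]
vveHH ⇒ vveeHH   [H → e H]
vveeHH ⇒ vveeeHH   [H → e H]
vveeeHH ⇒ vveeeeHH   [H → e H]
vveeeeHH ⇒ vveeeeeHH   [H → e H]
vveeeeeHH ⇒ vveeeeeeH   [H → e]
vveeeeeeH ⇒ vveeeeeeeH   [H → e H]
vveeeeeeeH ⇒ vveeeeeeee   [H → e]

P⇒vPH⇒vvPHH⇒vveHH⇒vveeHH⇒vveeeHH⇒vveeeeHH⇒vveeeeeHH⇒vveeeeeeH⇒vveeeeeeeH⇒vveeeeeeee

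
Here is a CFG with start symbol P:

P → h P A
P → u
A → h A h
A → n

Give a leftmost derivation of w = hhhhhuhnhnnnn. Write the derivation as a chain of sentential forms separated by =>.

P => hPA   [P → h P A]
hPA => hhPAA   [P → h P A]
hhPAA => hhhPAAA   [P → h P A]
hhhPAAA => hhhhPAAAA   [P → h P A]
hhhhPAAAA => hhhhhPAAAAA   [P → h P A]
hhhhhPAAAAA => hhhhhuAAAAA   [P → u]
hhhhhuAAAAA => hhhhhuhAhAAAA   [A → h A h]
hhhhhuhAhAAAA => hhhhhuhnhAAAA   [A → n]
hhhhhuhnhAAAA => hhhhhuhnhnAAA   [A → n]
hhhhhuhnhnAAA => hhhhhuhnhnnAA   [A → n]
hhhhhuhnhnnAA => hhhhhuhnhnnnA   [A → n]
hhhhhuhnhnnnA => hhhhhuhnhnnnn   [A → n]

P=>hPA=>hhPAA=>hhhPAAA=>hhhhPAAAA=>hhhhhPAAAAA=>hhhhhuAAAAA=>hhhhhuhAhAAAA=>hhhhhuhnhAAAA=>hhhhhuhnhnAAA=>hhhhhuhnhnnAA=>hhhhhuhnhnnnA=>hhhhhuhnhnnnn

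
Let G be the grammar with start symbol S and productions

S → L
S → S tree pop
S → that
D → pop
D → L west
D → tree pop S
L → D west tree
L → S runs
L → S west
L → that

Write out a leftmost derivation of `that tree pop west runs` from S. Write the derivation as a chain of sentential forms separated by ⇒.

S ⇒ L ⇒ S runs ⇒ L runs ⇒ S west runs ⇒ S tree pop west runs ⇒ L tree pop west runs ⇒ that tree pop west runs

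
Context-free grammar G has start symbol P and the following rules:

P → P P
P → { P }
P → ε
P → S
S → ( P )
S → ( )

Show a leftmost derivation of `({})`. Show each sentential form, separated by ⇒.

P⇒S⇒(P)⇒(PP)⇒({P}P)⇒({}P)⇒({})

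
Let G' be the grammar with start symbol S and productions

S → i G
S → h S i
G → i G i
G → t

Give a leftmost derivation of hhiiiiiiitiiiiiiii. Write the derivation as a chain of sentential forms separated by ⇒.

S ⇒ hSi ⇒ hhSii ⇒ hhiGii ⇒ hhiiGiii ⇒ hhiiiGiiii ⇒ hhiiiiGiiiii ⇒ hhiiiiiGiiiiii ⇒ hhiiiiiiGiiiiiii ⇒ hhiiiiiiiGiiiiiiii ⇒ hhiiiiiiitiiiiiiii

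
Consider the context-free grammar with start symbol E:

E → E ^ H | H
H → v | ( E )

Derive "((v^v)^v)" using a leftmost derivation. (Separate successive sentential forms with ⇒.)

E⇒H⇒(E)⇒(E^H)⇒(H^H)⇒((E)^H)⇒((E^H)^H)⇒((H^H)^H)⇒((v^H)^H)⇒((v^v)^H)⇒((v^v)^v)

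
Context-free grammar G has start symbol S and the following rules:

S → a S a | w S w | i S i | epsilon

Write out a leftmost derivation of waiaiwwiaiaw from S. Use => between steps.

S => wSw => waSaw => waiSiaw => waiaSaiaw => waiaiSiaiaw => waiaiwSwiaiaw => waiaiwwiaiaw

S => wSw   [S → w S w]
wSw => waSaw   [S → a S a]
waSaw => waiSiaw   [S → i S i]
waiSiaw => waiaSaiaw   [S → a S a]
waiaSaiaw => waiaiSiaiaw   [S → i S i]
waiaiSiaiaw => waiaiwSwiaiaw   [S → w S w]
waiaiwSwiaiaw => waiaiwwiaiaw   [S → epsilon]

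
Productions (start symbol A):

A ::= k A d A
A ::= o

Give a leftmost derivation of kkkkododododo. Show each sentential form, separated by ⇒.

A ⇒ kAdA   [A ::= k A d A]
kAdA ⇒ kkAdAdA   [A ::= k A d A]
kkAdAdA ⇒ kkkAdAdAdA   [A ::= k A d A]
kkkAdAdAdA ⇒ kkkkAdAdAdAdA   [A ::= k A d A]
kkkkAdAdAdAdA ⇒ kkkkodAdAdAdA   [A ::= o]
kkkkodAdAdAdA ⇒ kkkkododAdAdA   [A ::= o]
kkkkododAdAdA ⇒ kkkkodododAdA   [A ::= o]
kkkkodododAdA ⇒ kkkkododododA   [A ::= o]
kkkkododododA ⇒ kkkkododododo   [A ::= o]

A ⇒ kAdA ⇒ kkAdAdA ⇒ kkkAdAdAdA ⇒ kkkkAdAdAdAdA ⇒ kkkkodAdAdAdA ⇒ kkkkododAdAdA ⇒ kkkkodododAdA ⇒ kkkkododododA ⇒ kkkkododododo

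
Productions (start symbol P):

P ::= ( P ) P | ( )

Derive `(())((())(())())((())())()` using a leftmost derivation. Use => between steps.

P=>(P)P=>(())P=>(())(P)P=>(())((P)P)P=>(())((())P)P=>(())((())(P)P)P=>(())((())(())P)P=>(())((())(())())P=>(())((())(())())(P)P=>(())((())(())())((P)P)P=>(())((())(())())((())P)P=>(())((())(())())((())())P=>(())((())(())())((())())()

P => (P)P   [P ::= ( P ) P]
(P)P => (())P   [P ::= ( )]
(())P => (())(P)P   [P ::= ( P ) P]
(())(P)P => (())((P)P)P   [P ::= ( P ) P]
(())((P)P)P => (())((())P)P   [P ::= ( )]
(())((())P)P => (())((())(P)P)P   [P ::= ( P ) P]
(())((())(P)P)P => (())((())(())P)P   [P ::= ( )]
(())((())(())P)P => (())((())(())())P   [P ::= ( )]
(())((())(())())P => (())((())(())())(P)P   [P ::= ( P ) P]
(())((())(())())(P)P => (())((())(())())((P)P)P   [P ::= ( P ) P]
(())((())(())())((P)P)P => (())((())(())())((())P)P   [P ::= ( )]
(())((())(())())((())P)P => (())((())(())())((())())P   [P ::= ( )]
(())((())(())())((())())P => (())((())(())())((())())()   [P ::= ( )]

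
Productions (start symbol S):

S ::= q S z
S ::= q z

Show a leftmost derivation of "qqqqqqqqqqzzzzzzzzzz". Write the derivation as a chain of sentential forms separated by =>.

S => qSz => qqSzz => qqqSzzz => qqqqSzzzz => qqqqqSzzzzz => qqqqqqSzzzzzz => qqqqqqqSzzzzzzz => qqqqqqqqSzzzzzzzz => qqqqqqqqqSzzzzzzzzz => qqqqqqqqqqzzzzzzzzzz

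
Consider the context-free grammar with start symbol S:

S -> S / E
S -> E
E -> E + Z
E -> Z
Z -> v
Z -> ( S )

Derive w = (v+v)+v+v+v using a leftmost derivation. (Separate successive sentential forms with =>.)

S => E => E+Z => E+Z+Z => E+Z+Z+Z => Z+Z+Z+Z => (S)+Z+Z+Z => (E)+Z+Z+Z => (E+Z)+Z+Z+Z => (Z+Z)+Z+Z+Z => (v+Z)+Z+Z+Z => (v+v)+Z+Z+Z => (v+v)+v+Z+Z => (v+v)+v+v+Z => (v+v)+v+v+v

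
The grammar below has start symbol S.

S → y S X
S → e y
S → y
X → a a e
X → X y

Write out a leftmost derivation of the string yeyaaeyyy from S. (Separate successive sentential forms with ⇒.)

S ⇒ ySX   [S → y S X]
ySX ⇒ yeyX   [S → e y]
yeyX ⇒ yeyXy   [X → X y]
yeyXy ⇒ yeyXyy   [X → X y]
yeyXyy ⇒ yeyXyyy   [X → X y]
yeyXyyy ⇒ yeyaaeyyy   [X → a a e]

S ⇒ ySX ⇒ yeyX ⇒ yeyXy ⇒ yeyXyy ⇒ yeyXyyy ⇒ yeyaaeyyy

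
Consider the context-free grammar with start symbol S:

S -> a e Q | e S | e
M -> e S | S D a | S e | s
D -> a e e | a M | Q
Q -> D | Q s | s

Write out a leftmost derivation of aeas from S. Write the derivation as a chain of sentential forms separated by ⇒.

S ⇒ aeQ ⇒ aeD ⇒ aeaM ⇒ aeas

S ⇒ aeQ   [S -> a e Q]
aeQ ⇒ aeD   [Q -> D]
aeD ⇒ aeaM   [D -> a M]
aeaM ⇒ aeas   [M -> s]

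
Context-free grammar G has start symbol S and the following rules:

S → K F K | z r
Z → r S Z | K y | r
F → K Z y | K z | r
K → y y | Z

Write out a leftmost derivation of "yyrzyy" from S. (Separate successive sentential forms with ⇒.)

S ⇒ KFK   [S → K F K]
KFK ⇒ yyFK   [K → y y]
yyFK ⇒ yyKzK   [F → K z]
yyKzK ⇒ yyZzK   [K → Z]
yyZzK ⇒ yyrzK   [Z → r]
yyrzK ⇒ yyrzyy   [K → y y]

S ⇒ KFK ⇒ yyFK ⇒ yyKzK ⇒ yyZzK ⇒ yyrzK ⇒ yyrzyy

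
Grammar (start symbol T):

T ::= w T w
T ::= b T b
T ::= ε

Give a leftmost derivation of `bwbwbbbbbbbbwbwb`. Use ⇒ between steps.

T ⇒ bTb   [T ::= b T b]
bTb ⇒ bwTwb   [T ::= w T w]
bwTwb ⇒ bwbTbwb   [T ::= b T b]
bwbTbwb ⇒ bwbwTwbwb   [T ::= w T w]
bwbwTwbwb ⇒ bwbwbTbwbwb   [T ::= b T b]
bwbwbTbwbwb ⇒ bwbwbbTbbwbwb   [T ::= b T b]
bwbwbbTbbwbwb ⇒ bwbwbbbTbbbwbwb   [T ::= b T b]
bwbwbbbTbbbwbwb ⇒ bwbwbbbbTbbbbwbwb   [T ::= b T b]
bwbwbbbbTbbbbwbwb ⇒ bwbwbbbbbbbbwbwb   [T ::= ε]

T ⇒ bTb ⇒ bwTwb ⇒ bwbTbwb ⇒ bwbwTwbwb ⇒ bwbwbTbwbwb ⇒ bwbwbbTbbwbwb ⇒ bwbwbbbTbbbwbwb ⇒ bwbwbbbbTbbbbwbwb ⇒ bwbwbbbbbbbbwbwb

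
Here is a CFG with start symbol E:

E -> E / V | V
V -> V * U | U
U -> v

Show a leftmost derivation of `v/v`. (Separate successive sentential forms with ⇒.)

E ⇒ E/V ⇒ V/V ⇒ U/V ⇒ v/V ⇒ v/U ⇒ v/v

E ⇒ E/V   [E -> E / V]
E/V ⇒ V/V   [E -> V]
V/V ⇒ U/V   [V -> U]
U/V ⇒ v/V   [U -> v]
v/V ⇒ v/U   [V -> U]
v/U ⇒ v/v   [U -> v]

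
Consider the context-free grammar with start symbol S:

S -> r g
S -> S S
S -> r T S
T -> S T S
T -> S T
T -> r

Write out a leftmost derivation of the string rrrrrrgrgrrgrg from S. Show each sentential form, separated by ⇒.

S ⇒ rTS ⇒ rrS ⇒ rrrTS ⇒ rrrSTSS ⇒ rrrSSTSS ⇒ rrrrTSSTSS ⇒ rrrrrSSTSS ⇒ rrrrrrgSTSS ⇒ rrrrrrgrgTSS ⇒ rrrrrrgrgrSS ⇒ rrrrrrgrgrrgS ⇒ rrrrrrgrgrrgrg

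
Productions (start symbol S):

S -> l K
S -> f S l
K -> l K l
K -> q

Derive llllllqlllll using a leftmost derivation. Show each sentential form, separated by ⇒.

S⇒lK⇒llKl⇒lllKll⇒llllKlll⇒lllllKllll⇒llllllKlllll⇒llllllqlllll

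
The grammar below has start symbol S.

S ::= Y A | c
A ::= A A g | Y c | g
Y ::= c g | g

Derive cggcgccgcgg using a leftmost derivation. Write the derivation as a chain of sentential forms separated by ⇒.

S ⇒ YA   [S ::= Y A]
YA ⇒ cgA   [Y ::= c g]
cgA ⇒ cgAAg   [A ::= A A g]
cgAAg ⇒ cggAg   [A ::= g]
cggAg ⇒ cggAAgg   [A ::= A A g]
cggAAgg ⇒ cggYcAgg   [A ::= Y c]
cggYcAgg ⇒ cggcgcAgg   [Y ::= c g]
cggcgcAgg ⇒ cggcgcYcgg   [A ::= Y c]
cggcgcYcgg ⇒ cggcgccgcgg   [Y ::= c g]

S ⇒ YA ⇒ cgA ⇒ cgAAg ⇒ cggAg ⇒ cggAAgg ⇒ cggYcAgg ⇒ cggcgcAgg ⇒ cggcgcYcgg ⇒ cggcgccgcgg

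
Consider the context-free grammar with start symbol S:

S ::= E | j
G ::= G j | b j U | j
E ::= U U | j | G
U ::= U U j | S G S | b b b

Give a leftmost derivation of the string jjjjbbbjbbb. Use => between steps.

S => E   [S ::= E]
E => UU   [E ::= U U]
UU => UUjU   [U ::= U U j]
UUjU => SGSUjU   [U ::= S G S]
SGSUjU => jGSUjU   [S ::= j]
jGSUjU => jGjSUjU   [G ::= G j]
jGjSUjU => jjjSUjU   [G ::= j]
jjjSUjU => jjjjUjU   [S ::= j]
jjjjUjU => jjjjbbbjU   [U ::= b b b]
jjjjbbbjU => jjjjbbbjbbb   [U ::= b b b]

S => E => UU => UUjU => SGSUjU => jGSUjU => jGjSUjU => jjjSUjU => jjjjUjU => jjjjbbbjU => jjjjbbbjbbb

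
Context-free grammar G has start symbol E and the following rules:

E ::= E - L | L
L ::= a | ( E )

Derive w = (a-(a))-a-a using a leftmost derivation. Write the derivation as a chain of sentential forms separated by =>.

E => E-L   [E ::= E - L]
E-L => E-L-L   [E ::= E - L]
E-L-L => L-L-L   [E ::= L]
L-L-L => (E)-L-L   [L ::= ( E )]
(E)-L-L => (E-L)-L-L   [E ::= E - L]
(E-L)-L-L => (L-L)-L-L   [E ::= L]
(L-L)-L-L => (a-L)-L-L   [L ::= a]
(a-L)-L-L => (a-(E))-L-L   [L ::= ( E )]
(a-(E))-L-L => (a-(L))-L-L   [E ::= L]
(a-(L))-L-L => (a-(a))-L-L   [L ::= a]
(a-(a))-L-L => (a-(a))-a-L   [L ::= a]
(a-(a))-a-L => (a-(a))-a-a   [L ::= a]

E => E-L => E-L-L => L-L-L => (E)-L-L => (E-L)-L-L => (L-L)-L-L => (a-L)-L-L => (a-(E))-L-L => (a-(L))-L-L => (a-(a))-L-L => (a-(a))-a-L => (a-(a))-a-a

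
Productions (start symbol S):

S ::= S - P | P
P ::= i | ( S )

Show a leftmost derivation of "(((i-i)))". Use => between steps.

S => P   [S ::= P]
P => (S)   [P ::= ( S )]
(S) => (P)   [S ::= P]
(P) => ((S))   [P ::= ( S )]
((S)) => ((P))   [S ::= P]
((P)) => (((S)))   [P ::= ( S )]
(((S))) => (((S-P)))   [S ::= S - P]
(((S-P))) => (((P-P)))   [S ::= P]
(((P-P))) => (((i-P)))   [P ::= i]
(((i-P))) => (((i-i)))   [P ::= i]

S => P => (S) => (P) => ((S)) => ((P)) => (((S))) => (((S-P))) => (((P-P))) => (((i-P))) => (((i-i)))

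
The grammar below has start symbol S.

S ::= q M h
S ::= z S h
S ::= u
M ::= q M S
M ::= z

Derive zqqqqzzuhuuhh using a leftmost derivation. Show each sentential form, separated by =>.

S=>zSh=>zqMhh=>zqqMShh=>zqqqMSShh=>zqqqqMSSShh=>zqqqqzSSShh=>zqqqqzzShSShh=>zqqqqzzuhSShh=>zqqqqzzuhuShh=>zqqqqzzuhuuhh

S => zSh   [S ::= z S h]
zSh => zqMhh   [S ::= q M h]
zqMhh => zqqMShh   [M ::= q M S]
zqqMShh => zqqqMSShh   [M ::= q M S]
zqqqMSShh => zqqqqMSSShh   [M ::= q M S]
zqqqqMSSShh => zqqqqzSSShh   [M ::= z]
zqqqqzSSShh => zqqqqzzShSShh   [S ::= z S h]
zqqqqzzShSShh => zqqqqzzuhSShh   [S ::= u]
zqqqqzzuhSShh => zqqqqzzuhuShh   [S ::= u]
zqqqqzzuhuShh => zqqqqzzuhuuhh   [S ::= u]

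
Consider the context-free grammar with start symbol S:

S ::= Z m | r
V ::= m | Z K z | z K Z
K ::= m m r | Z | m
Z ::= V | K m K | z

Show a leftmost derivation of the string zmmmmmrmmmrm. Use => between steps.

S => Zm => KmKm => ZmKm => KmKmKm => ZmKmKm => KmKmKmKm => ZmKmKmKm => zmKmKmKm => zmmmKmKm => zmmmmmrmKm => zmmmmmrmmmrm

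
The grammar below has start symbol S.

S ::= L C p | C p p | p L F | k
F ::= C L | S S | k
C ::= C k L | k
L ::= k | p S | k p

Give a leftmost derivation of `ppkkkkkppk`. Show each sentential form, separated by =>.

S=>pLF=>ppSF=>ppCppF=>ppCkLppF=>ppCkLkLppF=>ppkkLkLppF=>ppkkkkLppF=>ppkkkkkppF=>ppkkkkkppk

S => pLF   [S ::= p L F]
pLF => ppSF   [L ::= p S]
ppSF => ppCppF   [S ::= C p p]
ppCppF => ppCkLppF   [C ::= C k L]
ppCkLppF => ppCkLkLppF   [C ::= C k L]
ppCkLkLppF => ppkkLkLppF   [C ::= k]
ppkkLkLppF => ppkkkkLppF   [L ::= k]
ppkkkkLppF => ppkkkkkppF   [L ::= k]
ppkkkkkppF => ppkkkkkppk   [F ::= k]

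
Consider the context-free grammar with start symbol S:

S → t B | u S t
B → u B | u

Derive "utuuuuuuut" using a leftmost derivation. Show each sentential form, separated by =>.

S=>uSt=>utBt=>utuBt=>utuuBt=>utuuuBt=>utuuuuBt=>utuuuuuBt=>utuuuuuuBt=>utuuuuuuut

S => uSt   [S → u S t]
uSt => utBt   [S → t B]
utBt => utuBt   [B → u B]
utuBt => utuuBt   [B → u B]
utuuBt => utuuuBt   [B → u B]
utuuuBt => utuuuuBt   [B → u B]
utuuuuBt => utuuuuuBt   [B → u B]
utuuuuuBt => utuuuuuuBt   [B → u B]
utuuuuuuBt => utuuuuuuut   [B → u]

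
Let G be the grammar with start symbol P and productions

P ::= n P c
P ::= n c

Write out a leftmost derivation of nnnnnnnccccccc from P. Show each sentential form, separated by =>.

P => nPc => nnPcc => nnnPccc => nnnnPcccc => nnnnnPccccc => nnnnnnPcccccc => nnnnnnnccccccc

P => nPc   [P ::= n P c]
nPc => nnPcc   [P ::= n P c]
nnPcc => nnnPccc   [P ::= n P c]
nnnPccc => nnnnPcccc   [P ::= n P c]
nnnnPcccc => nnnnnPccccc   [P ::= n P c]
nnnnnPccccc => nnnnnnPcccccc   [P ::= n P c]
nnnnnnPcccccc => nnnnnnnccccccc   [P ::= n c]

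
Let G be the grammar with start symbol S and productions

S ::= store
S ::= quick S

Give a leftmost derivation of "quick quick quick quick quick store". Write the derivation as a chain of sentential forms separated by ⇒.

S ⇒ quick S ⇒ quick quick S ⇒ quick quick quick S ⇒ quick quick quick quick S ⇒ quick quick quick quick quick S ⇒ quick quick quick quick quick store

S ⇒ quick S   [S ::= quick S]
quick S ⇒ quick quick S   [S ::= quick S]
quick quick S ⇒ quick quick quick S   [S ::= quick S]
quick quick quick S ⇒ quick quick quick quick S   [S ::= quick S]
quick quick quick quick S ⇒ quick quick quick quick quick S   [S ::= quick S]
quick quick quick quick quick S ⇒ quick quick quick quick quick store   [S ::= store]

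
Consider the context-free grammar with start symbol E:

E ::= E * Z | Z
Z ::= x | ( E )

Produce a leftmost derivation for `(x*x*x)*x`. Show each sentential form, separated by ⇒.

E ⇒ E*Z   [E ::= E * Z]
E*Z ⇒ Z*Z   [E ::= Z]
Z*Z ⇒ (E)*Z   [Z ::= ( E )]
(E)*Z ⇒ (E*Z)*Z   [E ::= E * Z]
(E*Z)*Z ⇒ (E*Z*Z)*Z   [E ::= E * Z]
(E*Z*Z)*Z ⇒ (Z*Z*Z)*Z   [E ::= Z]
(Z*Z*Z)*Z ⇒ (x*Z*Z)*Z   [Z ::= x]
(x*Z*Z)*Z ⇒ (x*x*Z)*Z   [Z ::= x]
(x*x*Z)*Z ⇒ (x*x*x)*Z   [Z ::= x]
(x*x*x)*Z ⇒ (x*x*x)*x   [Z ::= x]

E⇒E*Z⇒Z*Z⇒(E)*Z⇒(E*Z)*Z⇒(E*Z*Z)*Z⇒(Z*Z*Z)*Z⇒(x*Z*Z)*Z⇒(x*x*Z)*Z⇒(x*x*x)*Z⇒(x*x*x)*x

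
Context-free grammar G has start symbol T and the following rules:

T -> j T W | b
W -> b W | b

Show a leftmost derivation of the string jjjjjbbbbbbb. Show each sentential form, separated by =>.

T=>jTW=>jjTWW=>jjjTWWW=>jjjjTWWWW=>jjjjjTWWWWW=>jjjjjbWWWWW=>jjjjjbbWWWWW=>jjjjjbbbWWWW=>jjjjjbbbbWWW=>jjjjjbbbbbWW=>jjjjjbbbbbbW=>jjjjjbbbbbbb

T => jTW   [T -> j T W]
jTW => jjTWW   [T -> j T W]
jjTWW => jjjTWWW   [T -> j T W]
jjjTWWW => jjjjTWWWW   [T -> j T W]
jjjjTWWWW => jjjjjTWWWWW   [T -> j T W]
jjjjjTWWWWW => jjjjjbWWWWW   [T -> b]
jjjjjbWWWWW => jjjjjbbWWWWW   [W -> b W]
jjjjjbbWWWWW => jjjjjbbbWWWW   [W -> b]
jjjjjbbbWWWW => jjjjjbbbbWWW   [W -> b]
jjjjjbbbbWWW => jjjjjbbbbbWW   [W -> b]
jjjjjbbbbbWW => jjjjjbbbbbbW   [W -> b]
jjjjjbbbbbbW => jjjjjbbbbbbb   [W -> b]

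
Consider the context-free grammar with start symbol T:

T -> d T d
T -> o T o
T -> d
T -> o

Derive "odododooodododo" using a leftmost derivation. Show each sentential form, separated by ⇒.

T ⇒ oTo ⇒ odTdo ⇒ odoTodo ⇒ ododTdodo ⇒ ododoTododo ⇒ odododTdododo ⇒ odododoTodododo ⇒ odododooodododo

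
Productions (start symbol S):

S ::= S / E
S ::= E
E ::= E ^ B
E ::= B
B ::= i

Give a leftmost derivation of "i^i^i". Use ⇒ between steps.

S ⇒ E ⇒ E^B ⇒ E^B^B ⇒ B^B^B ⇒ i^B^B ⇒ i^i^B ⇒ i^i^i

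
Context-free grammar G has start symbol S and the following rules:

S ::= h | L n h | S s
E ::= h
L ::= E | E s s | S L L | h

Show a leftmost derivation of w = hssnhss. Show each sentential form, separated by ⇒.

S ⇒ Ss ⇒ Sss ⇒ Lnhss ⇒ Essnhss ⇒ hssnhss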